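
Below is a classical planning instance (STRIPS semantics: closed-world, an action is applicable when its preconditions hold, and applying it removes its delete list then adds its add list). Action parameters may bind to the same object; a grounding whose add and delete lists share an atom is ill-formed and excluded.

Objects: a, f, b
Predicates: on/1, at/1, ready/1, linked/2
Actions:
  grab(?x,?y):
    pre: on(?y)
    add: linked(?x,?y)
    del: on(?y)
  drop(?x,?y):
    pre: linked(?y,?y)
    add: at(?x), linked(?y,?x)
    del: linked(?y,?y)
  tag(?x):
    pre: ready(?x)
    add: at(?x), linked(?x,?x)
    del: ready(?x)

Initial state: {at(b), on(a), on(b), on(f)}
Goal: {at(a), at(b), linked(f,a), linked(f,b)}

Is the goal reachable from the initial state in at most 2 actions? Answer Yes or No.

No

1. grab(f,f)  →  {at(b), linked(f,f), on(a), on(b)}
2. grab(f,b)  →  {at(b), linked(f,b), linked(f,f), on(a)}
3. drop(a,f)  →  {at(a), at(b), linked(f,a), linked(f,b), on(a)}
optimal plan length = 3; 3 > 2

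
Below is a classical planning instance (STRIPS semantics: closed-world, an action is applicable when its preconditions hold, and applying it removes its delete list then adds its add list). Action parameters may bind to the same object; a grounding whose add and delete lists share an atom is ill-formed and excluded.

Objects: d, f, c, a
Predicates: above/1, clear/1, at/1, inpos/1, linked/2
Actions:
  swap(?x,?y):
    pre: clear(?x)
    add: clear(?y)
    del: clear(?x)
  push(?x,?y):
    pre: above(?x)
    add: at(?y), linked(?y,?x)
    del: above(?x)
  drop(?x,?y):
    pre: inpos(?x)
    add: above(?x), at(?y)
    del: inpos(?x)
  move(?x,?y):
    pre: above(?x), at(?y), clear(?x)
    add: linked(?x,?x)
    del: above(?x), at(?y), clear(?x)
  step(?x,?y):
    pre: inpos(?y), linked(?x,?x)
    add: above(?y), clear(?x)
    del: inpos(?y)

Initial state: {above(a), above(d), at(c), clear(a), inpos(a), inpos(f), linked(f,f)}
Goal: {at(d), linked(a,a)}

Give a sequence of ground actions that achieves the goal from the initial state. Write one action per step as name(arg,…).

push(d,d); push(a,a)

1. push(d,d)  →  {above(a), at(c), at(d), clear(a), inpos(a), inpos(f), linked(d,d), linked(f,f)}
2. push(a,a)  →  {at(a), at(c), at(d), clear(a), inpos(a), inpos(f), linked(a,a), linked(d,d), linked(f,f)}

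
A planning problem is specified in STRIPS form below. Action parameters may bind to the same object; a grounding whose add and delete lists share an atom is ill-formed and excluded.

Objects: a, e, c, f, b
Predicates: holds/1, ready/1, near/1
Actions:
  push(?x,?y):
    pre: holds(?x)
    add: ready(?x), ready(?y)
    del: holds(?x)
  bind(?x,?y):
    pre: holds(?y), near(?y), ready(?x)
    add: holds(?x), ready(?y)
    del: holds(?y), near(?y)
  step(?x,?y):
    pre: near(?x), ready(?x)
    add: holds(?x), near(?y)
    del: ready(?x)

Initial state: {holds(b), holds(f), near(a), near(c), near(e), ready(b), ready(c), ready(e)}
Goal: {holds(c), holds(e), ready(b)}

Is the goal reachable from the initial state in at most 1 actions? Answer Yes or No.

No

1. step(e,a)  →  {holds(b), holds(e), holds(f), near(a), near(c), near(e), ready(b), ready(c)}
2. step(c,a)  →  {holds(b), holds(c), holds(e), holds(f), near(a), near(c), near(e), ready(b)}
optimal plan length = 2; 2 > 1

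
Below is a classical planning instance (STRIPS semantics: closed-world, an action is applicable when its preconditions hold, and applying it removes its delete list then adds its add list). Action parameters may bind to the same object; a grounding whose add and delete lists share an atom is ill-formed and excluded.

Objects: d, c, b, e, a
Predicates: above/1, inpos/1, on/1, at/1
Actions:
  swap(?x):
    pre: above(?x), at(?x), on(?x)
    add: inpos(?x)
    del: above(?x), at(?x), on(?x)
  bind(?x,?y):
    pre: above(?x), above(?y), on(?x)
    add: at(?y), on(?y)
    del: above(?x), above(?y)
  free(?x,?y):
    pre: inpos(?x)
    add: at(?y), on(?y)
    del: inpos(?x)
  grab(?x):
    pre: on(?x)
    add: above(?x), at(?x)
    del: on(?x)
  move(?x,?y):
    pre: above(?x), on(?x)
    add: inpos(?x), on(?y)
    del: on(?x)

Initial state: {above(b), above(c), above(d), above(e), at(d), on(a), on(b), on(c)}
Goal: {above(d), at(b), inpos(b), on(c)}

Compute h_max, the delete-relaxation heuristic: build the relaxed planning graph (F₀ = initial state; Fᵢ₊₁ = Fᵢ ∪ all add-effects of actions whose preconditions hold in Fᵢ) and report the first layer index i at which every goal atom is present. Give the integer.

F0 = init (8 atoms)
F1 = F0 ∪ {above(a), at(a), at(b), at(c), at(e), inpos(b), inpos(c), on(d), on(e)}  (17 atoms)
goal ⊆ F1  ⇒  h_max = 1

1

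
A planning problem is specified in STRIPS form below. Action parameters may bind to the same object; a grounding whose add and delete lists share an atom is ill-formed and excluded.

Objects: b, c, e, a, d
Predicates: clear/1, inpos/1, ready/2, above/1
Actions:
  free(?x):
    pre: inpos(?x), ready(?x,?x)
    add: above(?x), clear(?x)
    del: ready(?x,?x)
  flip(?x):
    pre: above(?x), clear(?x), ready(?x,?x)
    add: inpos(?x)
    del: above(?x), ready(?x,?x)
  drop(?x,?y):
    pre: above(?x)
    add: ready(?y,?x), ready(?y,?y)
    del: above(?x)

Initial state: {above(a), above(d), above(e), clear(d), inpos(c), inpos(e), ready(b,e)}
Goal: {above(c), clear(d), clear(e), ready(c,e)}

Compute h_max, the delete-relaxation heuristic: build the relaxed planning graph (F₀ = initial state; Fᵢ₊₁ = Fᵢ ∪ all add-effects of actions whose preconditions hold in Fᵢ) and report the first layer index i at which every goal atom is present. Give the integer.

F0 = init (7 atoms)
F1 = F0 ∪ {ready(a,a), ready(a,d), ready(a,e), ready(b,a), ready(b,b), ready(b,d), ready(c,a), ready(c,c), ready(c,d), ready(c,e), ready(d,a), ready(d,d), ready(d,e), ready(e,a), ready(e,d), ready(e,e)}  (23 atoms)
F2 = F1 ∪ {above(c), clear(c), clear(e), inpos(d)}  (27 atoms)
goal ⊆ F2  ⇒  h_max = 2

2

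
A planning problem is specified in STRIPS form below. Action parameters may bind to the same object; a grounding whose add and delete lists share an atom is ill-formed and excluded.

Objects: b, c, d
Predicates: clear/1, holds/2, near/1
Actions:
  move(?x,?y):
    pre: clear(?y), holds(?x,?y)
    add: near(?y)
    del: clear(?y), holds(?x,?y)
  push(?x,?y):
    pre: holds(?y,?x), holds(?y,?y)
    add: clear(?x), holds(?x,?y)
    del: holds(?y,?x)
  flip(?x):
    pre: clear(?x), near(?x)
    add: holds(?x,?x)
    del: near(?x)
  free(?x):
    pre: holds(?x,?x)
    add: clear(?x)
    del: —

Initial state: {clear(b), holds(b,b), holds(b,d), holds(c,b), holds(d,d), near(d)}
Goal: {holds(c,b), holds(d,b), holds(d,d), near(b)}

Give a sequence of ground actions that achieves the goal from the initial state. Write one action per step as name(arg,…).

1. push(d,b)  →  {clear(b), clear(d), holds(b,b), holds(c,b), holds(d,b), holds(d,d), near(d)}
2. move(b,b)  →  {clear(d), holds(c,b), holds(d,b), holds(d,d), near(b), near(d)}

push(d,b); move(b,b)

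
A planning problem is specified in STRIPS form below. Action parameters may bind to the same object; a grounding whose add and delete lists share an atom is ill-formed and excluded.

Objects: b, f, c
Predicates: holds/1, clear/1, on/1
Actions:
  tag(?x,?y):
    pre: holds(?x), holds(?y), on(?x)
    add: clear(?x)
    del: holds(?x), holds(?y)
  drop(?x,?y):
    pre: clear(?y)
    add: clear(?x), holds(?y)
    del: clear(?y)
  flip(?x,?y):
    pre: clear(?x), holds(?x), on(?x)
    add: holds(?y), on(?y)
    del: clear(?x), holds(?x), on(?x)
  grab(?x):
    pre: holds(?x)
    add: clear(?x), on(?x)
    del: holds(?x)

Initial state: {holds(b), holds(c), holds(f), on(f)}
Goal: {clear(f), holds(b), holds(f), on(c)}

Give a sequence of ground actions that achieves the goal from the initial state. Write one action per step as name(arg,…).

1. grab(c)  →  {clear(c), holds(b), holds(f), on(c), on(f)}
2. drop(f,c)  →  {clear(f), holds(b), holds(c), holds(f), on(c), on(f)}

grab(c); drop(f,c)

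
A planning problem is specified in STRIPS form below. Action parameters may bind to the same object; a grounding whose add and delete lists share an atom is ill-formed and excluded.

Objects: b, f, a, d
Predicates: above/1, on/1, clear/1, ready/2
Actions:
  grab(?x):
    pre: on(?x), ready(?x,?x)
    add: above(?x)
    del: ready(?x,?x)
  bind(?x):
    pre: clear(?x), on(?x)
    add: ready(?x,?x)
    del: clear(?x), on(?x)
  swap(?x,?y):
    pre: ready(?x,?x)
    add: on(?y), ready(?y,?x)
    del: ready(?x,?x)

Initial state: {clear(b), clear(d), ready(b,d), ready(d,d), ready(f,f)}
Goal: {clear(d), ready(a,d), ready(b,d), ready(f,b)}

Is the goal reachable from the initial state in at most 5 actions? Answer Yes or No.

Yes

1. swap(f,b)  →  {clear(b), clear(d), on(b), ready(b,d), ready(b,f), ready(d,d)}
2. bind(b)  →  {clear(d), ready(b,b), ready(b,d), ready(b,f), ready(d,d)}
3. swap(b,f)  →  {clear(d), on(f), ready(b,d), ready(b,f), ready(d,d), ready(f,b)}
4. swap(d,a)  →  {clear(d), on(a), on(f), ready(a,d), ready(b,d), ready(b,f), ready(f,b)}
optimal plan length = 4; 4 ≤ 5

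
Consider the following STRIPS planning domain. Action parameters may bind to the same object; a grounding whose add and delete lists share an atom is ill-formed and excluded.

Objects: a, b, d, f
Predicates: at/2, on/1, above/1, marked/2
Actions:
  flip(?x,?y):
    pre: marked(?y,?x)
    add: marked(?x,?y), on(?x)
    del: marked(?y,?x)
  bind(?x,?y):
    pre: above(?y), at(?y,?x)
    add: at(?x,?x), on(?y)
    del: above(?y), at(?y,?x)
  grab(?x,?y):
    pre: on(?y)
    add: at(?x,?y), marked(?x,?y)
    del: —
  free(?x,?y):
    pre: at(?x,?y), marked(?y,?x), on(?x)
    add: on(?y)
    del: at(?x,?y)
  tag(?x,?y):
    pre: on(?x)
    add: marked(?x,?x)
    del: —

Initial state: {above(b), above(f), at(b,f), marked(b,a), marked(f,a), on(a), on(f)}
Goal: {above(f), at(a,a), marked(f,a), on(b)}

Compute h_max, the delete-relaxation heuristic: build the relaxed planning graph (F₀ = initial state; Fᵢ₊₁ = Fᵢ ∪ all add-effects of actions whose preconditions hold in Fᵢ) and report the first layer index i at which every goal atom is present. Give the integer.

1

F0 = init (7 atoms)
F1 = F0 ∪ {at(a,a), at(a,f), at(b,a), at(d,a), at(d,f), at(f,a), at(f,f), marked(a,a), marked(a,b), marked(a,f), marked(b,f), marked(d,a), marked(d,f), marked(f,f), on(b)}  (22 atoms)
goal ⊆ F1  ⇒  h_max = 1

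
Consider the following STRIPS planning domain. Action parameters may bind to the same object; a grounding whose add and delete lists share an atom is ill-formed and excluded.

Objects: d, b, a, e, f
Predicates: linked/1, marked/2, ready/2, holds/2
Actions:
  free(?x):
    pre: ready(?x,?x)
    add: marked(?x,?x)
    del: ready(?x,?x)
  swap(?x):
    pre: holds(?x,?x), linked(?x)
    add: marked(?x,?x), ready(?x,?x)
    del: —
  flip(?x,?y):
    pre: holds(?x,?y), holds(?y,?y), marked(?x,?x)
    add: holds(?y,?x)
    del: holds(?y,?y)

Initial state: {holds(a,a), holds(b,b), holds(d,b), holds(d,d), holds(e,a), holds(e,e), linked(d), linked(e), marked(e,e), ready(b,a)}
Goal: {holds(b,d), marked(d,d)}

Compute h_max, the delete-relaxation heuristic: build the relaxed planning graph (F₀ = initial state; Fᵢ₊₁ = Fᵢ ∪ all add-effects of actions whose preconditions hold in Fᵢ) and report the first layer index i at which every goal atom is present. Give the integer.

F0 = init (10 atoms)
F1 = F0 ∪ {holds(a,e), marked(d,d), ready(d,d), ready(e,e)}  (14 atoms)
F2 = F1 ∪ {holds(b,d)}  (15 atoms)
goal ⊆ F2  ⇒  h_max = 2

2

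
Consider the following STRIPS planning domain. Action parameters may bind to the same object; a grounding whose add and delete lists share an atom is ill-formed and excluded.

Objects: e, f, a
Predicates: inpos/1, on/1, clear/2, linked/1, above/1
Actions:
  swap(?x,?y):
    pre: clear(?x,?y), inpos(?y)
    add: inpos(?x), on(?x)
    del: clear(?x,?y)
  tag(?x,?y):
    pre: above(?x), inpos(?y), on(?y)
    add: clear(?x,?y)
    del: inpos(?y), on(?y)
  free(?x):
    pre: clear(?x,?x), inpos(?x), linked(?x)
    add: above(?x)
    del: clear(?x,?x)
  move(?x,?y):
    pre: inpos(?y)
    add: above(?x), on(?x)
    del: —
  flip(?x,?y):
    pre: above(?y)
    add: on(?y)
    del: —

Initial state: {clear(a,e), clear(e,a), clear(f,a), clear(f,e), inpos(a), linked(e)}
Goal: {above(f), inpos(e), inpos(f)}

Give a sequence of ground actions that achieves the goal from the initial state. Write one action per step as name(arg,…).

swap(e,a); swap(f,e); move(f,e)

1. swap(e,a)  →  {clear(a,e), clear(f,a), clear(f,e), inpos(a), inpos(e), linked(e), on(e)}
2. swap(f,e)  →  {clear(a,e), clear(f,a), inpos(a), inpos(e), inpos(f), linked(e), on(e), on(f)}
3. move(f,e)  →  {above(f), clear(a,e), clear(f,a), inpos(a), inpos(e), inpos(f), linked(e), on(e), on(f)}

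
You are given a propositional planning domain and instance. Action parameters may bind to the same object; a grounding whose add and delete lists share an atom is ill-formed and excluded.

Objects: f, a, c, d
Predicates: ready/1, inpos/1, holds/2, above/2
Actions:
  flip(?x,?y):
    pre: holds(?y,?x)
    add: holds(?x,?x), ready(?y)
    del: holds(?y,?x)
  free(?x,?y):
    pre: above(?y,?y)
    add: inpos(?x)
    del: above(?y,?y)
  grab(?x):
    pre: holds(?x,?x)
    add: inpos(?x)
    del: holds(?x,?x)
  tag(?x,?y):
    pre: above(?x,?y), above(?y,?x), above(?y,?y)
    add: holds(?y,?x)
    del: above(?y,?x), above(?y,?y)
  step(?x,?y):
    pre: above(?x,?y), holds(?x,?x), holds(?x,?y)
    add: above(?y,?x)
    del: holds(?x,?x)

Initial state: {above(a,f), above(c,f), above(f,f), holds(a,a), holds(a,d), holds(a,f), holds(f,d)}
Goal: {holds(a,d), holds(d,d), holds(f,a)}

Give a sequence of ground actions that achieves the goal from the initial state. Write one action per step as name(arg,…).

flip(d,f); step(a,f); tag(a,f)

1. flip(d,f)  →  {above(a,f), above(c,f), above(f,f), holds(a,a), holds(a,d), holds(a,f), holds(d,d), ready(f)}
2. step(a,f)  →  {above(a,f), above(c,f), above(f,a), above(f,f), holds(a,d), holds(a,f), holds(d,d), ready(f)}
3. tag(a,f)  →  {above(a,f), above(c,f), holds(a,d), holds(a,f), holds(d,d), holds(f,a), ready(f)}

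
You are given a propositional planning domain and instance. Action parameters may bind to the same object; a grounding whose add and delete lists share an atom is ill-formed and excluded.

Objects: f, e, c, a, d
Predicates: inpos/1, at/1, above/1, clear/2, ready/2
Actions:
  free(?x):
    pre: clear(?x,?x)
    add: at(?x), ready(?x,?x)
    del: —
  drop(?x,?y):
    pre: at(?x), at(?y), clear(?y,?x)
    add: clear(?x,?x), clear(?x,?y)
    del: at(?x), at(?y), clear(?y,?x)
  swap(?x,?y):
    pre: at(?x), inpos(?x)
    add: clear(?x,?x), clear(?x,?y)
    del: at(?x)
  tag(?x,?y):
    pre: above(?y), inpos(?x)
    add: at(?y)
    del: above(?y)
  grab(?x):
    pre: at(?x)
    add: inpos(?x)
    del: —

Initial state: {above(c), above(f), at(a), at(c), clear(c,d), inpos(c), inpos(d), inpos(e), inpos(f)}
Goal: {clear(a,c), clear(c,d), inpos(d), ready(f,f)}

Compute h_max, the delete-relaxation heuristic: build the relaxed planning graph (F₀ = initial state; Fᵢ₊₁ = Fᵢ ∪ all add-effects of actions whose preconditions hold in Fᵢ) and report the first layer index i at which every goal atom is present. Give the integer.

3

F0 = init (9 atoms)
F1 = F0 ∪ {at(f), clear(c,a), clear(c,c), clear(c,e), clear(c,f), inpos(a)}  (15 atoms)
F2 = F1 ∪ {clear(a,a), clear(a,c), clear(a,d), clear(a,e), clear(a,f), clear(f,a), clear(f,c), clear(f,d), clear(f,e), clear(f,f), ready(c,c)}  (26 atoms)
F3 = F2 ∪ {ready(a,a), ready(f,f)}  (28 atoms)
goal ⊆ F3  ⇒  h_max = 3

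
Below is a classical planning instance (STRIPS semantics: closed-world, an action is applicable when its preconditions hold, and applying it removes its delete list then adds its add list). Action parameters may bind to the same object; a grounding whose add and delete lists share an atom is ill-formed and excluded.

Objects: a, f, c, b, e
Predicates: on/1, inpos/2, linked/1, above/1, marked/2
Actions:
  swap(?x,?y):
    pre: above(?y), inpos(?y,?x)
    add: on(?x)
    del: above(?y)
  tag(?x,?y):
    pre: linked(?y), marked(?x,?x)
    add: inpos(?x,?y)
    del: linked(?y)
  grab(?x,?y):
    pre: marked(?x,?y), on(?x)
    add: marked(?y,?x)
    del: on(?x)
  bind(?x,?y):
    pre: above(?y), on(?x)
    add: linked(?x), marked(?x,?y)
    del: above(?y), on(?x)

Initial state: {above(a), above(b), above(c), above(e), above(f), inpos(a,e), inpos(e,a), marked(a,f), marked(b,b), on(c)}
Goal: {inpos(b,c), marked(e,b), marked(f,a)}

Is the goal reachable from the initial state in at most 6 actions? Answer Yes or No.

1. swap(a,e)  →  {above(a), above(b), above(c), above(f), inpos(a,e), inpos(e,a), marked(a,f), marked(b,b), on(a), on(c)}
2. swap(e,a)  →  {above(b), above(c), above(f), inpos(a,e), inpos(e,a), marked(a,f), marked(b,b), on(a), on(c), on(e)}
3. grab(a,f)  →  {above(b), above(c), above(f), inpos(a,e), inpos(e,a), marked(a,f), marked(b,b), marked(f,a), on(c), on(e)}
4. bind(c,f)  →  {above(b), above(c), inpos(a,e), inpos(e,a), linked(c), marked(a,f), marked(b,b), marked(c,f), marked(f,a), on(e)}
5. tag(b,c)  →  {above(b), above(c), inpos(a,e), inpos(b,c), inpos(e,a), marked(a,f), marked(b,b), marked(c,f), marked(f,a), on(e)}
6. bind(e,b)  →  {above(c), inpos(a,e), inpos(b,c), inpos(e,a), linked(e), marked(a,f), marked(b,b), marked(c,f), marked(e,b), marked(f,a)}
optimal plan length = 6; 6 ≤ 6

Yes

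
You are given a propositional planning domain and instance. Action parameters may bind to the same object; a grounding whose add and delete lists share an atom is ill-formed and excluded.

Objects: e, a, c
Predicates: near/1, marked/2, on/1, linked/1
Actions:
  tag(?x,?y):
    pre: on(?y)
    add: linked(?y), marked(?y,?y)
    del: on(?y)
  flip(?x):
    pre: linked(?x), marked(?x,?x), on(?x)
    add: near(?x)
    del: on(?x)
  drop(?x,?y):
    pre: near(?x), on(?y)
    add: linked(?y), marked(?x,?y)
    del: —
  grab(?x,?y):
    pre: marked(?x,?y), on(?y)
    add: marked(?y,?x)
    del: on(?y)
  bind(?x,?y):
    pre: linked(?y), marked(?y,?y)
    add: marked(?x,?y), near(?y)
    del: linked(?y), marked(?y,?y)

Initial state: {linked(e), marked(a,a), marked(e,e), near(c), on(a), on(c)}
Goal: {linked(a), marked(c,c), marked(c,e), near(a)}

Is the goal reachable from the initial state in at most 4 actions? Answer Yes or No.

Yes

1. tag(e,c)  →  {linked(c), linked(e), marked(a,a), marked(c,c), marked(e,e), near(c), on(a)}
2. drop(c,a)  →  {linked(a), linked(c), linked(e), marked(a,a), marked(c,a), marked(c,c), marked(e,e), near(c), on(a)}
3. flip(a)  →  {linked(a), linked(c), linked(e), marked(a,a), marked(c,a), marked(c,c), marked(e,e), near(a), near(c)}
4. bind(c,e)  →  {linked(a), linked(c), marked(a,a), marked(c,a), marked(c,c), marked(c,e), near(a), near(c), near(e)}
optimal plan length = 4; 4 ≤ 4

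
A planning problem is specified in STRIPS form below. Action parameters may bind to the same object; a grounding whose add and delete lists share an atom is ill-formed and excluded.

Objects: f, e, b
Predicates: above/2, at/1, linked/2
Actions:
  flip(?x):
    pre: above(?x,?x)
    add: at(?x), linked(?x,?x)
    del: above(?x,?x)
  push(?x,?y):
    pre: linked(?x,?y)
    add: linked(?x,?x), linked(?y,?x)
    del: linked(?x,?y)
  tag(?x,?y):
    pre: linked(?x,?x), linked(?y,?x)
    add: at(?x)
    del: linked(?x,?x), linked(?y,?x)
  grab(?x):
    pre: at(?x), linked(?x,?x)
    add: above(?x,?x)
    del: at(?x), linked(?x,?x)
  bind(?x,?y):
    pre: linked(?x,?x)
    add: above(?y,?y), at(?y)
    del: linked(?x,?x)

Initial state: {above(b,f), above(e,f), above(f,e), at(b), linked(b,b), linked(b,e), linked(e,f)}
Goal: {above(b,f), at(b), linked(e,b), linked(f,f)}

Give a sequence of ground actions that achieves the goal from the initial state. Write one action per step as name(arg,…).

push(e,f); push(f,e); push(b,e)

1. push(e,f)  →  {above(b,f), above(e,f), above(f,e), at(b), linked(b,b), linked(b,e), linked(e,e), linked(f,e)}
2. push(f,e)  →  {above(b,f), above(e,f), above(f,e), at(b), linked(b,b), linked(b,e), linked(e,e), linked(e,f), linked(f,f)}
3. push(b,e)  →  {above(b,f), above(e,f), above(f,e), at(b), linked(b,b), linked(e,b), linked(e,e), linked(e,f), linked(f,f)}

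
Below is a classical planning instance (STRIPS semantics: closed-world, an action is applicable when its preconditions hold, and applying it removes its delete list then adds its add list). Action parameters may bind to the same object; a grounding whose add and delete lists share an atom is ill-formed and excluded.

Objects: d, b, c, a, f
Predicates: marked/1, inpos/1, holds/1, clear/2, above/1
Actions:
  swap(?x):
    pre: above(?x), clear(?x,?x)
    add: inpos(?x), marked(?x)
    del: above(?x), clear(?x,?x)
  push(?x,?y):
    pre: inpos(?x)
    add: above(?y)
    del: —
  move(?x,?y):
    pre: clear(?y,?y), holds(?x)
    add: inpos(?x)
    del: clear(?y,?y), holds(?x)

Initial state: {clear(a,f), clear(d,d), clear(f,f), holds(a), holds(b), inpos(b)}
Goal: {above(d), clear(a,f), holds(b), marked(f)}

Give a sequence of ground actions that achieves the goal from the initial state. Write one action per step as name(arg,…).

1. push(b,d)  →  {above(d), clear(a,f), clear(d,d), clear(f,f), holds(a), holds(b), inpos(b)}
2. push(b,f)  →  {above(d), above(f), clear(a,f), clear(d,d), clear(f,f), holds(a), holds(b), inpos(b)}
3. swap(f)  →  {above(d), clear(a,f), clear(d,d), holds(a), holds(b), inpos(b), inpos(f), marked(f)}

push(b,d); push(b,f); swap(f)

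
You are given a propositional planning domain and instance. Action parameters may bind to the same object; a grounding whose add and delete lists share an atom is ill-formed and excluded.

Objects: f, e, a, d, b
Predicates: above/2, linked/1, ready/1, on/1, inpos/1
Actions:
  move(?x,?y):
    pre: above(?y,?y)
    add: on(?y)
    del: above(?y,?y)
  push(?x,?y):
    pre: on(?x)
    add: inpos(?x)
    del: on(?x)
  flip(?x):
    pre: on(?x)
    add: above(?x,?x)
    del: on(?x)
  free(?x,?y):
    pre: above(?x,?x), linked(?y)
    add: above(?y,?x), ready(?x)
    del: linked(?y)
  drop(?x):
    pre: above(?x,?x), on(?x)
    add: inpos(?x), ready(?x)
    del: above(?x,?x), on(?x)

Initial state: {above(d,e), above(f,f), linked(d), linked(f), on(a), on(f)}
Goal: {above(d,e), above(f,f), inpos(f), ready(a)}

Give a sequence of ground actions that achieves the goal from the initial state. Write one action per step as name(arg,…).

1. push(f,f)  →  {above(d,e), above(f,f), inpos(f), linked(d), linked(f), on(a)}
2. flip(a)  →  {above(a,a), above(d,e), above(f,f), inpos(f), linked(d), linked(f)}
3. free(a,f)  →  {above(a,a), above(d,e), above(f,a), above(f,f), inpos(f), linked(d), ready(a)}

push(f,f); flip(a); free(a,f)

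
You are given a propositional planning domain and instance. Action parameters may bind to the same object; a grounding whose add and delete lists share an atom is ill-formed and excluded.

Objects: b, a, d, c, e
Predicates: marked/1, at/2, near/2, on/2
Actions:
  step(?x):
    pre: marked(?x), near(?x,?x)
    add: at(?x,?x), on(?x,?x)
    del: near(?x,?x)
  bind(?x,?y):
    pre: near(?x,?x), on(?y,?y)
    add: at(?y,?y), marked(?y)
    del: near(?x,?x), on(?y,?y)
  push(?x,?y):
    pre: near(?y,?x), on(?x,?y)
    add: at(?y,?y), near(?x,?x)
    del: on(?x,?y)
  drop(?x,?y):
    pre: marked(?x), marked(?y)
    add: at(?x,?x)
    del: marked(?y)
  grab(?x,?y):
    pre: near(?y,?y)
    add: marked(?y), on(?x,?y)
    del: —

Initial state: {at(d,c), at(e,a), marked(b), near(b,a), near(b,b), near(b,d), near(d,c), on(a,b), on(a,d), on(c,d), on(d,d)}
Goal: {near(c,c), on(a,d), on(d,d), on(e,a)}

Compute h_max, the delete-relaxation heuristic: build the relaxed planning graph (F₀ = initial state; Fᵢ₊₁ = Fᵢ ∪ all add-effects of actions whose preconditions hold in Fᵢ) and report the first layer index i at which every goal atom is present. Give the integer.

2

F0 = init (11 atoms)
F1 = F0 ∪ {at(b,b), at(d,d), marked(d), near(a,a), near(c,c), on(b,b), on(c,b), on(d,b), on(e,b)}  (20 atoms)
F2 = F1 ∪ {marked(a), marked(c), near(d,d), on(a,a), on(a,c), on(b,a), on(b,c), on(c,a), on(c,c), on(d,a), on(d,c), on(e,a), on(e,c)}  (33 atoms)
goal ⊆ F2  ⇒  h_max = 2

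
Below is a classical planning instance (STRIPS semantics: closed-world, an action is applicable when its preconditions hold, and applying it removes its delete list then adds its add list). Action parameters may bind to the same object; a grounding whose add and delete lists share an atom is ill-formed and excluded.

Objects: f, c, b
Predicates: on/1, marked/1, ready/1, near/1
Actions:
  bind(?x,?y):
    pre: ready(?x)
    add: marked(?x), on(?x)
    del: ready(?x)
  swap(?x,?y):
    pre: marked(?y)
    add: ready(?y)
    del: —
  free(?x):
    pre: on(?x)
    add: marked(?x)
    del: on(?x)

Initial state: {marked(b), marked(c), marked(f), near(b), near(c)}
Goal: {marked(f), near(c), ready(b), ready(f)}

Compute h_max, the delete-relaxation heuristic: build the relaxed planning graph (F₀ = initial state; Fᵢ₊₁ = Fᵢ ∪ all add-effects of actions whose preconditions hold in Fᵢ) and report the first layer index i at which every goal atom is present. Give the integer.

1

F0 = init (5 atoms)
F1 = F0 ∪ {ready(b), ready(c), ready(f)}  (8 atoms)
goal ⊆ F1  ⇒  h_max = 1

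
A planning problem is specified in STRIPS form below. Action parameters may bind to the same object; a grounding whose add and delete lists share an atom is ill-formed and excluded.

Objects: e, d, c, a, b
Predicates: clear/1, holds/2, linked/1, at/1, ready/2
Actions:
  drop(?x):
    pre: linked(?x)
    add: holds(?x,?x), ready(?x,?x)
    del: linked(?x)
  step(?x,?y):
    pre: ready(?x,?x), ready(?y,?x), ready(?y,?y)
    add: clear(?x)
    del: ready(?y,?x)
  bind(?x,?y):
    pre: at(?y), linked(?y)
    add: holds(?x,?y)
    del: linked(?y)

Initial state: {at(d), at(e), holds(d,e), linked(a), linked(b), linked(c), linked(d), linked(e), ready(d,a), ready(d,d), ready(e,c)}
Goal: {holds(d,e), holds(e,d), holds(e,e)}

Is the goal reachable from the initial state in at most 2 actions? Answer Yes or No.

1. drop(e)  →  {at(d), at(e), holds(d,e), holds(e,e), linked(a), linked(b), linked(c), linked(d), ready(d,a), ready(d,d), ready(e,c), ready(e,e)}
2. bind(e,d)  →  {at(d), at(e), holds(d,e), holds(e,d), holds(e,e), linked(a), linked(b), linked(c), ready(d,a), ready(d,d), ready(e,c), ready(e,e)}
optimal plan length = 2; 2 ≤ 2

Yes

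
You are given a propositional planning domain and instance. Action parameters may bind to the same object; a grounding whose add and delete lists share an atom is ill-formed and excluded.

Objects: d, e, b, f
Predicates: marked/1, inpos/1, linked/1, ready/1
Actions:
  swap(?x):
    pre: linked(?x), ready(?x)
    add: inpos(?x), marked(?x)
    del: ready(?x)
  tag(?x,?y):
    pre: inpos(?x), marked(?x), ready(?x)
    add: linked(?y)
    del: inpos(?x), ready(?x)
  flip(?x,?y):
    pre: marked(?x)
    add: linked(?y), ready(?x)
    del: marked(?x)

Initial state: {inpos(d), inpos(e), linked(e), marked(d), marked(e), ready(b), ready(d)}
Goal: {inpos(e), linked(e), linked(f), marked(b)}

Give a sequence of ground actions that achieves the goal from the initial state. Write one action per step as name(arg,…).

tag(d,b); swap(b); flip(d,f)

1. tag(d,b)  →  {inpos(e), linked(b), linked(e), marked(d), marked(e), ready(b)}
2. swap(b)  →  {inpos(b), inpos(e), linked(b), linked(e), marked(b), marked(d), marked(e)}
3. flip(d,f)  →  {inpos(b), inpos(e), linked(b), linked(e), linked(f), marked(b), marked(e), ready(d)}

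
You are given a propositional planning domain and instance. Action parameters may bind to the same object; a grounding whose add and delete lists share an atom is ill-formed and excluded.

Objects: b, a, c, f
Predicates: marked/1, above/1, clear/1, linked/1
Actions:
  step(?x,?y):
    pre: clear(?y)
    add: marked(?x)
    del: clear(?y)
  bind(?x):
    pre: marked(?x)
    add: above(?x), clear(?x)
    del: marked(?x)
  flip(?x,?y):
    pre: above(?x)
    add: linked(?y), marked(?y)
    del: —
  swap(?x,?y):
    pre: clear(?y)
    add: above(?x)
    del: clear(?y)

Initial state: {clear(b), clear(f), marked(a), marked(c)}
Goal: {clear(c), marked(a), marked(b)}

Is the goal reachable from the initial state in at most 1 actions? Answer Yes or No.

No

1. step(b,b)  →  {clear(f), marked(a), marked(b), marked(c)}
2. bind(c)  →  {above(c), clear(c), clear(f), marked(a), marked(b)}
optimal plan length = 2; 2 > 1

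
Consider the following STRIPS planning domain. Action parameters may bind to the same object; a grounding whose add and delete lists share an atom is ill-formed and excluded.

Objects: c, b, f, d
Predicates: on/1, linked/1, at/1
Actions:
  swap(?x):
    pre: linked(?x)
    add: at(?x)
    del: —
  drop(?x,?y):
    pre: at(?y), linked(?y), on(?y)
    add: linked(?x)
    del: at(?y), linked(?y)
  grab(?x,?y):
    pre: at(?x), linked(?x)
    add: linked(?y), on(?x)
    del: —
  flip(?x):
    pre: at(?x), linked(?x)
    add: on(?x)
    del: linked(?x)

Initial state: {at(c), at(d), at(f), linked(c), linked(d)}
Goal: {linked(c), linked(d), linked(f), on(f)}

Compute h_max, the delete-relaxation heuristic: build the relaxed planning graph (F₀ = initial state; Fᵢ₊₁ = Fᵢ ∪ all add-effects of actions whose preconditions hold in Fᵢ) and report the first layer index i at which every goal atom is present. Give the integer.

2

F0 = init (5 atoms)
F1 = F0 ∪ {linked(b), linked(f), on(c), on(d)}  (9 atoms)
F2 = F1 ∪ {at(b), on(f)}  (11 atoms)
goal ⊆ F2  ⇒  h_max = 2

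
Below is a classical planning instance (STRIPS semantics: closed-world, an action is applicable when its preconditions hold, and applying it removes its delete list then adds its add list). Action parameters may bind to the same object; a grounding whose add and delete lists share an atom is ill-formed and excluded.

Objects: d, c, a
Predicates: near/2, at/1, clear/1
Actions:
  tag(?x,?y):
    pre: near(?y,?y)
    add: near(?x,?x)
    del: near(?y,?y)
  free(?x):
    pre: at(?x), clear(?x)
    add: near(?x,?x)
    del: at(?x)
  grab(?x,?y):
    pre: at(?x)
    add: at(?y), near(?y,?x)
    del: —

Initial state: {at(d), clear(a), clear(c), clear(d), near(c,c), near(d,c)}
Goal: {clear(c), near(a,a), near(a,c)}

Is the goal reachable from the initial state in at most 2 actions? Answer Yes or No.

No

1. tag(a,c)  →  {at(d), clear(a), clear(c), clear(d), near(a,a), near(d,c)}
2. grab(d,c)  →  {at(c), at(d), clear(a), clear(c), clear(d), near(a,a), near(c,d), near(d,c)}
3. grab(c,a)  →  {at(a), at(c), at(d), clear(a), clear(c), clear(d), near(a,a), near(a,c), near(c,d), near(d,c)}
optimal plan length = 3; 3 > 2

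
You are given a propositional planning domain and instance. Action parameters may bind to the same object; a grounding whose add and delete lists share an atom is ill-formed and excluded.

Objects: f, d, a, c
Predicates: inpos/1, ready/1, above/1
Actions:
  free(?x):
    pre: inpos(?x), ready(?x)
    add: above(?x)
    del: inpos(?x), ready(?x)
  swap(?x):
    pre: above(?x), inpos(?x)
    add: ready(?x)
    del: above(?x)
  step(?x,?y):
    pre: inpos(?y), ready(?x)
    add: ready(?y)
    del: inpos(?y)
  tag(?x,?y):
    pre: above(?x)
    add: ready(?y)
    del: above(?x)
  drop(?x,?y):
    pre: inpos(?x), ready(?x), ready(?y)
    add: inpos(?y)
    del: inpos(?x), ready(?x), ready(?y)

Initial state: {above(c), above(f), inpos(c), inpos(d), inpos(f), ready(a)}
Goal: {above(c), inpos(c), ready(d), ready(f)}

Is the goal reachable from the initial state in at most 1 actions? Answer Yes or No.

1. swap(f)  →  {above(c), inpos(c), inpos(d), inpos(f), ready(a), ready(f)}
2. step(f,d)  →  {above(c), inpos(c), inpos(f), ready(a), ready(d), ready(f)}
optimal plan length = 2; 2 > 1

No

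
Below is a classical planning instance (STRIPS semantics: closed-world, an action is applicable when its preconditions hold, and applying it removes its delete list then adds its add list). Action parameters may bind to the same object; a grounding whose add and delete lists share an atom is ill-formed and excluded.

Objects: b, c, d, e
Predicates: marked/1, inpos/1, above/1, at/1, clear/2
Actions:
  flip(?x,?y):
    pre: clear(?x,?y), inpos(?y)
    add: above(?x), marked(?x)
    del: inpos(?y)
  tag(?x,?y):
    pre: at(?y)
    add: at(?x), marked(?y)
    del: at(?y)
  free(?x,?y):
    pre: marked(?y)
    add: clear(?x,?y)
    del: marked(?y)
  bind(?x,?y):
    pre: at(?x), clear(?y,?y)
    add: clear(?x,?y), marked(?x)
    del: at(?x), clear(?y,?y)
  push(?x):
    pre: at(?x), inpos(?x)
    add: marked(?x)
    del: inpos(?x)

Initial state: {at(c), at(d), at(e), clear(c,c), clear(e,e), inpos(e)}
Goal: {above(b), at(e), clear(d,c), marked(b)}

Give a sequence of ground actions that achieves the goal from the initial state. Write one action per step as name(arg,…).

1. tag(b,c)  →  {at(b), at(d), at(e), clear(c,c), clear(e,e), inpos(e), marked(c)}
2. free(d,c)  →  {at(b), at(d), at(e), clear(c,c), clear(d,c), clear(e,e), inpos(e)}
3. bind(b,e)  →  {at(d), at(e), clear(b,e), clear(c,c), clear(d,c), inpos(e), marked(b)}
4. flip(b,e)  →  {above(b), at(d), at(e), clear(b,e), clear(c,c), clear(d,c), marked(b)}

tag(b,c); free(d,c); bind(b,e); flip(b,e)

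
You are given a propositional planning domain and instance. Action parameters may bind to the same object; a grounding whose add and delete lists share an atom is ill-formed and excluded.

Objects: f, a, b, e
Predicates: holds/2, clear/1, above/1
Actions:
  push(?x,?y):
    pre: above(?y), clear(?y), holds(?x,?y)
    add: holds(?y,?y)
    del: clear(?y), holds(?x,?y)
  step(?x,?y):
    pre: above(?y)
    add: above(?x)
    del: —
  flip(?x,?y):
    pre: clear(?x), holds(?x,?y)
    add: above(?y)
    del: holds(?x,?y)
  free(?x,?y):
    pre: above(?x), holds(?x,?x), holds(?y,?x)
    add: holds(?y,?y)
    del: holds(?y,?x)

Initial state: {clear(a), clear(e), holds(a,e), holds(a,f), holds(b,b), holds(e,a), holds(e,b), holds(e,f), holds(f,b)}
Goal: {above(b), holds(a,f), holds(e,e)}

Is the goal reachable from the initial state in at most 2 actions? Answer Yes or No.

1. flip(a,e)  →  {above(e), clear(a), clear(e), holds(a,f), holds(b,b), holds(e,a), holds(e,b), holds(e,f), holds(f,b)}
2. step(b,e)  →  {above(b), above(e), clear(a), clear(e), holds(a,f), holds(b,b), holds(e,a), holds(e,b), holds(e,f), holds(f,b)}
3. free(b,e)  →  {above(b), above(e), clear(a), clear(e), holds(a,f), holds(b,b), holds(e,a), holds(e,e), holds(e,f), holds(f,b)}
optimal plan length = 3; 3 > 2

No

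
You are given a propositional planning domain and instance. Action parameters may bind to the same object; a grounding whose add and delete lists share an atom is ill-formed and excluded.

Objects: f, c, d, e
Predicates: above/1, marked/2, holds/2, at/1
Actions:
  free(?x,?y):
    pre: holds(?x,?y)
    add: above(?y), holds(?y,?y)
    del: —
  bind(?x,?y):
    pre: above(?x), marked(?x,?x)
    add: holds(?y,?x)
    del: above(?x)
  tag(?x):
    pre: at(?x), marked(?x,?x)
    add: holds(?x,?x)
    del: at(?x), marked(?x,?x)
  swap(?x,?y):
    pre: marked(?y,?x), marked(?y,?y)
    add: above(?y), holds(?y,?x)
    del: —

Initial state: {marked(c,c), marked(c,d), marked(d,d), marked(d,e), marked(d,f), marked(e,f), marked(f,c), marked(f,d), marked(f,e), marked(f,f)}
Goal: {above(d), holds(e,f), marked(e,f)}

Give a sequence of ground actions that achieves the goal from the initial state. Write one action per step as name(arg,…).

swap(f,f); bind(f,e); swap(f,d)

1. swap(f,f)  →  {above(f), holds(f,f), marked(c,c), marked(c,d), marked(d,d), marked(d,e), marked(d,f), marked(e,f), marked(f,c), marked(f,d), marked(f,e), marked(f,f)}
2. bind(f,e)  →  {holds(e,f), holds(f,f), marked(c,c), marked(c,d), marked(d,d), marked(d,e), marked(d,f), marked(e,f), marked(f,c), marked(f,d), marked(f,e), marked(f,f)}
3. swap(f,d)  →  {above(d), holds(d,f), holds(e,f), holds(f,f), marked(c,c), marked(c,d), marked(d,d), marked(d,e), marked(d,f), marked(e,f), marked(f,c), marked(f,d), marked(f,e), marked(f,f)}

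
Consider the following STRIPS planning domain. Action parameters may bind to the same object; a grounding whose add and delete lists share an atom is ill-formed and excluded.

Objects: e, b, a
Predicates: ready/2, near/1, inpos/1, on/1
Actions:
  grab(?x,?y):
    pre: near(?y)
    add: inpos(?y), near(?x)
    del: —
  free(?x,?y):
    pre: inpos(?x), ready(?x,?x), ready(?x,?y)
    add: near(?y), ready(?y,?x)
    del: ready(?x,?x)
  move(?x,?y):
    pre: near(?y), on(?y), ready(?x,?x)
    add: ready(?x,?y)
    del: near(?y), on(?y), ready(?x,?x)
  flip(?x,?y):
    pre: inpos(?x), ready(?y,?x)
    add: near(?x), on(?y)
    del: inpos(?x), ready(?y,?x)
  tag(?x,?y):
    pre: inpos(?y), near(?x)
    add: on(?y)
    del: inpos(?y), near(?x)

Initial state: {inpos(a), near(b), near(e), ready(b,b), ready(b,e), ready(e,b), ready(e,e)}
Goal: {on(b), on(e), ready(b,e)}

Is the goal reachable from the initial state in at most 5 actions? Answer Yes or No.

Yes

1. grab(e,e)  →  {inpos(a), inpos(e), near(b), near(e), ready(b,b), ready(b,e), ready(e,b), ready(e,e)}
2. grab(e,b)  →  {inpos(a), inpos(b), inpos(e), near(b), near(e), ready(b,b), ready(b,e), ready(e,b), ready(e,e)}
3. flip(e,e)  →  {inpos(a), inpos(b), near(b), near(e), on(e), ready(b,b), ready(b,e), ready(e,b)}
4. flip(b,b)  →  {inpos(a), near(b), near(e), on(b), on(e), ready(b,e), ready(e,b)}
optimal plan length = 4; 4 ≤ 5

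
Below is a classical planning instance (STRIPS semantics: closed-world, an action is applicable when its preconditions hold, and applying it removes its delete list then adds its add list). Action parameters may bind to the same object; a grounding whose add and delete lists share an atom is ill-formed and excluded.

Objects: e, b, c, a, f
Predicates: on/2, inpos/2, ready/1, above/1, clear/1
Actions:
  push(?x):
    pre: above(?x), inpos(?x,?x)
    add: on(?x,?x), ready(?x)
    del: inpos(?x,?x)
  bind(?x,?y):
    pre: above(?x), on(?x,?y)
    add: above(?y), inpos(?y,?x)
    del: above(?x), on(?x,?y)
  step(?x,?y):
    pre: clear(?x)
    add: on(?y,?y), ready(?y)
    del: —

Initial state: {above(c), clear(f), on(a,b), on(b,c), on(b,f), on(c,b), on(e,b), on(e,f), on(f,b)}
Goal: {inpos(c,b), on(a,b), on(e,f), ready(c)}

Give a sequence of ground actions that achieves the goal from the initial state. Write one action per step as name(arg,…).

1. bind(c,b)  →  {above(b), clear(f), inpos(b,c), on(a,b), on(b,c), on(b,f), on(e,b), on(e,f), on(f,b)}
2. bind(b,c)  →  {above(c), clear(f), inpos(b,c), inpos(c,b), on(a,b), on(b,f), on(e,b), on(e,f), on(f,b)}
3. step(f,c)  →  {above(c), clear(f), inpos(b,c), inpos(c,b), on(a,b), on(b,f), on(c,c), on(e,b), on(e,f), on(f,b), ready(c)}

bind(c,b); bind(b,c); step(f,c)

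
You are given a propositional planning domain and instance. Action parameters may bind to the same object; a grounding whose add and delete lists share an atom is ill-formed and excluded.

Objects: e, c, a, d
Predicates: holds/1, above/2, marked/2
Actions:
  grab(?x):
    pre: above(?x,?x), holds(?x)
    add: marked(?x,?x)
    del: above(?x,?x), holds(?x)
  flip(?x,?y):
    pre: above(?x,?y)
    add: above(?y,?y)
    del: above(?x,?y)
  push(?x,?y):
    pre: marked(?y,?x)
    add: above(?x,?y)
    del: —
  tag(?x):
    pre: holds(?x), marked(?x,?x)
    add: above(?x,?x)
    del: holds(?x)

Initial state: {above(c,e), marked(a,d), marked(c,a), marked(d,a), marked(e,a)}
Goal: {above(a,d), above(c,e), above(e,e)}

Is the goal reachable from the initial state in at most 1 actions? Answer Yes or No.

1. push(a,e)  →  {above(a,e), above(c,e), marked(a,d), marked(c,a), marked(d,a), marked(e,a)}
2. flip(a,e)  →  {above(c,e), above(e,e), marked(a,d), marked(c,a), marked(d,a), marked(e,a)}
3. push(a,d)  →  {above(a,d), above(c,e), above(e,e), marked(a,d), marked(c,a), marked(d,a), marked(e,a)}
optimal plan length = 3; 3 > 1

No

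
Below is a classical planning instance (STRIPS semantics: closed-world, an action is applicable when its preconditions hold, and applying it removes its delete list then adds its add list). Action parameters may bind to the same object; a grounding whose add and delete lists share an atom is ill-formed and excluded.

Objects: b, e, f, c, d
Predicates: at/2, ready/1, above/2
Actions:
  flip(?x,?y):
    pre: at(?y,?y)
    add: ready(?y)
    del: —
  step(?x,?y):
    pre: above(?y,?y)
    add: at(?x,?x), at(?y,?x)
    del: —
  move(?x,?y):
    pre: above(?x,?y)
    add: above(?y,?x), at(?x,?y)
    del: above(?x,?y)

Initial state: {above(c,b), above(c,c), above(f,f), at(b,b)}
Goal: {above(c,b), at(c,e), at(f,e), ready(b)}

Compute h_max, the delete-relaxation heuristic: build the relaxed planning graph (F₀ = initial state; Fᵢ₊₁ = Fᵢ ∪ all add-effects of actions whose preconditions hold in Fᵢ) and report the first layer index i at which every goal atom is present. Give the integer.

1

F0 = init (4 atoms)
F1 = F0 ∪ {above(b,c), at(c,b), at(c,c), at(c,d), at(c,e), at(c,f), at(d,d), at(e,e), at(f,b), at(f,c), at(f,d), at(f,e), at(f,f), ready(b)}  (18 atoms)
goal ⊆ F1  ⇒  h_max = 1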